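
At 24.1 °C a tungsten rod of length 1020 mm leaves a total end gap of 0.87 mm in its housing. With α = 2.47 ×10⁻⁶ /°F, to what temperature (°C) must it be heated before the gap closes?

α = 2.47×10⁻⁶/°F × 9/5 = 4.45×10⁻⁶/K.
α·L₀·ΔT = 0.87 mm ⇒ ΔT = 0.87 / (4.45×10⁻⁶ × 1020.0) = 191.8 K.
T = 24.1 + 191.8 = 215.9 °C.

216 °C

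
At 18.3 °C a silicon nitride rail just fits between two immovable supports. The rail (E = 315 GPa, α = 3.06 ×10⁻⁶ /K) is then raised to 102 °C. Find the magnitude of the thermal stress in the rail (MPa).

80.7 MPa

ΔT = 83.70 K. Constrained thermal stress σ = E·α·ΔT = 315.0×10³ MPa × 3.06×10⁻⁶ × 83.70 = 80.7 MPa (compressive).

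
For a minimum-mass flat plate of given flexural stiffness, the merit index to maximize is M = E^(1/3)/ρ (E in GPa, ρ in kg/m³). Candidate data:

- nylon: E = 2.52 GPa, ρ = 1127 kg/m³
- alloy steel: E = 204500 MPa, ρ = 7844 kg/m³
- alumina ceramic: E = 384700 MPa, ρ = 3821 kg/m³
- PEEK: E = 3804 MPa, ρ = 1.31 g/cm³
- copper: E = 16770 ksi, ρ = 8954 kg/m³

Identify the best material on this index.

In SI units:
  nylon: E = 2.520 GPa, ρ = 1127 kg/m³
  alloy steel: E = 204.5 GPa, ρ = 7844 kg/m³
  alumina ceramic: E = 384.7 GPa, ρ = 3821 kg/m³
  PEEK: E = 3.804 GPa, ρ = 1310 kg/m³
  copper: E = 115.6 GPa, ρ = 8954 kg/m³
  alumina ceramic: M = 1.90×10⁻³
  nylon: M = 1.21×10⁻³
  PEEK: M = 1.19×10⁻³
  alloy steel: M = 0.751×10⁻³
  copper: M = 0.544×10⁻³
The maximum is for alumina ceramic.

alumina ceramic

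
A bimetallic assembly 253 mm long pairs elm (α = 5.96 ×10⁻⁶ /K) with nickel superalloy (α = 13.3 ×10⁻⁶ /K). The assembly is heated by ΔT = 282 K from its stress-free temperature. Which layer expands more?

nickel superalloy

α(elm) = 5.96×10⁻⁶/K vs α(nickel superalloy) = 13.3×10⁻⁶/K.
Higher α expands more for the same ΔT: nickel superalloy.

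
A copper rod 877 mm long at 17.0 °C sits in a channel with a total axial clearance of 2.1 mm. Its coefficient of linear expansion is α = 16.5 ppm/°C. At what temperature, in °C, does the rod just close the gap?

α·L₀·ΔT = 2.1 mm ⇒ ΔT = 2.1 / (16.5×10⁻⁶ × 877.0) = 145.1 K.
T = 17.0 + 145.1 = 162.1 °C.

162 °C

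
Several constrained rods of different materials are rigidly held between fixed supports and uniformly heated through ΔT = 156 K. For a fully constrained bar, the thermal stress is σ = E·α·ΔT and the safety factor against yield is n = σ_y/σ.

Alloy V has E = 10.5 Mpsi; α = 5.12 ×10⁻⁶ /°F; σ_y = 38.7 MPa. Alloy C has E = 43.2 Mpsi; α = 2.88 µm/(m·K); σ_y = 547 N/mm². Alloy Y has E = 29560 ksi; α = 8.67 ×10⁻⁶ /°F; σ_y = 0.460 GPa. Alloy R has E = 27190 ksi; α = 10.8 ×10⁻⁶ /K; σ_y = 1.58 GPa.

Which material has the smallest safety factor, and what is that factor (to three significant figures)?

Converting E to GPa, α to ×10⁻⁶/K, σ_y to MPa, then σ and n for each:
  alloy V: E = 72.39, α = 9.22, σ_y = 38.70 → σ = 104 MPa, n = 0.372
  alloy C: E = 297.9, α = 2.88, σ_y = 547.0 → σ = 134 MPa, n = 4.09
  alloy Y: E = 203.8, α = 15.6, σ_y = 460.0 → σ = 496 MPa, n = 0.927
  alloy R: E = 187.5, α = 10.8, σ_y = 1580 → σ = 316 MPa, n = 5.00
Alloy V has the lowest safety factor, n = 0.372.

alloy V, n = 0.372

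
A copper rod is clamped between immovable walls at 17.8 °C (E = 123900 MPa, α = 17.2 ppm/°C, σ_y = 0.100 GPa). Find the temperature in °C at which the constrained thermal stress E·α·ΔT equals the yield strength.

E = 123900 MPa = 123.9 GPa.
σ_y = 0.100 GPa = 100.0 MPa.
E·α·ΔT = 100.0 MPa ⇒ ΔT = 100.0 / (123.9×10³ × 17.2×10⁻⁶) = 46.92 K.
T = 17.8 + 46.92 = 64.72 °C.

64.7 °C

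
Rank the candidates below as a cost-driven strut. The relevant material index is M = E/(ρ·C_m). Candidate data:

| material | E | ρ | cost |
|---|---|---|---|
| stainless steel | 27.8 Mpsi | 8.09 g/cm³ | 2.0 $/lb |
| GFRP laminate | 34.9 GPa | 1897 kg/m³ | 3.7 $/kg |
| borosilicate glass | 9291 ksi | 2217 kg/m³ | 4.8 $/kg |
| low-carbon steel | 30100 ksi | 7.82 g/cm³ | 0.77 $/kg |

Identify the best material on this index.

After converting to SI:
  stainless steel: E = 191.7 GPa, ρ = 8090 kg/m³, cost = 4.409 $/kg
  GFRP laminate: E = 34.90 GPa, ρ = 1897 kg/m³, cost = 3.700 $/kg
  borosilicate glass: E = 64.06 GPa, ρ = 2217 kg/m³, cost = 4.800 $/kg
  low-carbon steel: E = 207.5 GPa, ρ = 7820 kg/m³, cost = 0.7700 $/kg
  low-carbon steel: M = 34.5 MN·m per $
  borosilicate glass: M = 6.02 MN·m per $
  stainless steel: M = 5.37 MN·m per $
  GFRP laminate: M = 4.97 MN·m per $
Low-carbon steel has the largest M.

low-carbon steel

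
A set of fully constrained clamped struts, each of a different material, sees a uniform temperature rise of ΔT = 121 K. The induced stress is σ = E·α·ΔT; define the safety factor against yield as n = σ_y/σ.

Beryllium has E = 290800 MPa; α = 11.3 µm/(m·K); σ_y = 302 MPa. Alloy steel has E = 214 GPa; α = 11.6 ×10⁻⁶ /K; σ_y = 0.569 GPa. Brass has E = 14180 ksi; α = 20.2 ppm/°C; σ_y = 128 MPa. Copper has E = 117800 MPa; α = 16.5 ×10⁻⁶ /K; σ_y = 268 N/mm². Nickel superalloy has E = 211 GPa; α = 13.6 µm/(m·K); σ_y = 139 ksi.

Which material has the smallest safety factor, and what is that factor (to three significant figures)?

brass, n = 0.536

With everything in SI (GPa, ×10⁻⁶/K, MPa):
  beryllium: E = 290.8, α = 11.3, σ_y = 302.0 → σ = 398 MPa, n = 0.760
  alloy steel: E = 214.0, α = 11.6, σ_y = 569.0 → σ = 300 MPa, n = 1.89
  brass: E = 97.77, α = 20.2, σ_y = 128.0 → σ = 239 MPa, n = 0.536
  copper: E = 117.8, α = 16.5, σ_y = 268.0 → σ = 235 MPa, n = 1.14
  nickel superalloy: E = 211.0, α = 13.6, σ_y = 958.4 → σ = 347 MPa, n = 2.76
Smallest n: brass with n = 0.536.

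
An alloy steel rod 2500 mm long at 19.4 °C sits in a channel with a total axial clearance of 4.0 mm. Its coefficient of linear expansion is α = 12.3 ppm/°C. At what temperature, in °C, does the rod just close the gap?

149 °C

α·L₀·ΔT = 4.0 mm ⇒ ΔT = 4.0 / (12.3×10⁻⁶ × 2500.0) = 130.1 K.
T = 19.4 + 130.1 = 149.5 °C.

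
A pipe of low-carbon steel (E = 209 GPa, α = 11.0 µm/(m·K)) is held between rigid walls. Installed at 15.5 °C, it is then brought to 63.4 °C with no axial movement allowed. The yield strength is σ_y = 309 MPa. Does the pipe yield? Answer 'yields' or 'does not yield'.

does not yield

ΔT = 47.90 K. Constrained thermal stress σ = E·α·ΔT = 209.0×10³ MPa × 11.0×10⁻⁶ × 47.90 = 110 MPa (compressive).
Compare to σ_y = 309 MPa: σ < σ_y, so it does not yield.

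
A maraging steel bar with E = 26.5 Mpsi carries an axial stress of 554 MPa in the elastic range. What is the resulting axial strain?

3.03×10⁻³

E = 26.5 Mpsi = 182.7 GPa = 182700 MPa.
ε = σ/E = 554 / 182700 = 3.03×10⁻³.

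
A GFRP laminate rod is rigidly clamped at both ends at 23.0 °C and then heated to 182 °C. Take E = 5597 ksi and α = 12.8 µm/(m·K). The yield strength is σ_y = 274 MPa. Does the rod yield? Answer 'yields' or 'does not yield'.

E = 5597 ksi = 38.59 GPa.
ΔT = 159.0 K. Constrained thermal stress σ = E·α·ΔT = 38.59×10³ MPa × 12.8×10⁻⁶ × 159.0 = 78.5 MPa (compressive).
Compare to σ_y = 274 MPa: σ < σ_y, so it does not yield.

does not yield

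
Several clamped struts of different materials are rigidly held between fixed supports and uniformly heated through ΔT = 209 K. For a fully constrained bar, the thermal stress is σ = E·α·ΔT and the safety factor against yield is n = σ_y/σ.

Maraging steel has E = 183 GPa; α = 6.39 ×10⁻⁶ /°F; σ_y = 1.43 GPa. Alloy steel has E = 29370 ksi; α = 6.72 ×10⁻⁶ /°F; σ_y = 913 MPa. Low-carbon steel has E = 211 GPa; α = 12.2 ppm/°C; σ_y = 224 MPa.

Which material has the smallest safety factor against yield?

low-carbon steel

With everything in SI (GPa, ×10⁻⁶/K, MPa):
  maraging steel: E = 183.0, α = 11.5, σ_y = 1430 → σ = 440 MPa, n = 3.25
  alloy steel: E = 202.5, α = 12.1, σ_y = 913.0 → σ = 512 MPa, n = 1.78
  low-carbon steel: E = 211.0, α = 12.2, σ_y = 224.0 → σ = 538 MPa, n = 0.416
The minimum is low-carbon steel at n = 0.416.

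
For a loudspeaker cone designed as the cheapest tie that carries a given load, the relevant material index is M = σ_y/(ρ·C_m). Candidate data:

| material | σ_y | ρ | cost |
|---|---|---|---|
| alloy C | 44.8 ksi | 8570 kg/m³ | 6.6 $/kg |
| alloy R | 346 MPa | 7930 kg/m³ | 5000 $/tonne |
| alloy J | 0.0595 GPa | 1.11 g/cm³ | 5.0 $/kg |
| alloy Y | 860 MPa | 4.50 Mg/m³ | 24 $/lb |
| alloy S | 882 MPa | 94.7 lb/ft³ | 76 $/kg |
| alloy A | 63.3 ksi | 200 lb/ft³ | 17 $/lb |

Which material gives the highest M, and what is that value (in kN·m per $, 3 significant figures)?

alloy J, M = 10.7 kN·m per $

Normalizing units and computing the index:
  alloy C: σ_y = 308.9 MPa, ρ = 8570 kg/m³, cost = 6.600 $/kg
  alloy R: σ_y = 346.0 MPa, ρ = 7930 kg/m³, cost = 5.000 $/kg
  alloy J: σ_y = 59.50 MPa, ρ = 1110 kg/m³, cost = 5.000 $/kg
  alloy Y: σ_y = 860.0 MPa, ρ = 4500 kg/m³, cost = 52.91 $/kg
  alloy S: σ_y = 882.0 MPa, ρ = 1517 kg/m³, cost = 76.00 $/kg
  alloy A: σ_y = 436.4 MPa, ρ = 3204 kg/m³, cost = 37.48 $/kg
  alloy J: M = 10.7 kN·m per $
  alloy R: M = 8.73 kN·m per $
  alloy S: M = 7.65 kN·m per $
  alloy C: M = 5.46 kN·m per $
  alloy A: M = 3.63 kN·m per $
  alloy Y: M = 3.61 kN·m per $
Highest index: alloy J.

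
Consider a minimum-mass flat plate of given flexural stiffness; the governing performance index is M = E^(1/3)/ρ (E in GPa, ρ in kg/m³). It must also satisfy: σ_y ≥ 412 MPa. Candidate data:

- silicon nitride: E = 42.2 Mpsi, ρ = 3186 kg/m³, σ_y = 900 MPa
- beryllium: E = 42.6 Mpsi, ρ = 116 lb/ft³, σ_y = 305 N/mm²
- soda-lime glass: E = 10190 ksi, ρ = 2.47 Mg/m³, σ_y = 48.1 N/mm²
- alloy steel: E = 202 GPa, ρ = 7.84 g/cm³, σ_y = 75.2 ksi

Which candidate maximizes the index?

silicon nitride

Screen on constraints: σ_y ≥ 412 MPa. Survivors: silicon nitride, alloy steel.
Normalizing units and computing the index:
  silicon nitride: E = 291.0 GPa, ρ = 3186 kg/m³
  alloy steel: E = 202.0 GPa, ρ = 7840 kg/m³
  silicon nitride: M = 2.08×10⁻³
  alloy steel: M = 0.748×10⁻³
Silicon nitride has the largest M.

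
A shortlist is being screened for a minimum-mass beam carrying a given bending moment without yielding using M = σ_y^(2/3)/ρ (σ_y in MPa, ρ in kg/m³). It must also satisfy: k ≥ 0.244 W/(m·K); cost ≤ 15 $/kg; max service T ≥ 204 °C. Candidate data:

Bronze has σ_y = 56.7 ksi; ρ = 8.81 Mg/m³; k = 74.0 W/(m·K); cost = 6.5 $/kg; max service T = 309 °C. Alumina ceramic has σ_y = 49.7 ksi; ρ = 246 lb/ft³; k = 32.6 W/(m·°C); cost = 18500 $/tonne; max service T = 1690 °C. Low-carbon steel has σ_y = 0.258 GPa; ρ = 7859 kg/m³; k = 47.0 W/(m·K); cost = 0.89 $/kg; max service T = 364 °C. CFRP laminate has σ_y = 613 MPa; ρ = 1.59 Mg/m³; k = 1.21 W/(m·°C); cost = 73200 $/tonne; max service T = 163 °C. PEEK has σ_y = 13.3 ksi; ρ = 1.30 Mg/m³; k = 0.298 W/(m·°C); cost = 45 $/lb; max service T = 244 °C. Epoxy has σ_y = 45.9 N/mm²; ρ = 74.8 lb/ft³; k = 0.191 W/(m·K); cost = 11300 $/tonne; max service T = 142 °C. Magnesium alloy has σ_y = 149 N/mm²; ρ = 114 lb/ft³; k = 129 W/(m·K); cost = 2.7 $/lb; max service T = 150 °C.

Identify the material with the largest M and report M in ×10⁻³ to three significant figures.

Screen on constraints: k ≥ 0.244 W/(m·K); cost ≤ 15 $/kg; max service T ≥ 204 °C. Survivors: bronze, low-carbon steel.
Normalizing units and computing the index:
  bronze: σ_y = 390.9 MPa, ρ = 8810 kg/m³
  low-carbon steel: σ_y = 258.0 MPa, ρ = 7859 kg/m³
  bronze: M = 6.07×10⁻³
  low-carbon steel: M = 5.16×10⁻³
Highest index: bronze.

bronze, M = 6.07×10⁻³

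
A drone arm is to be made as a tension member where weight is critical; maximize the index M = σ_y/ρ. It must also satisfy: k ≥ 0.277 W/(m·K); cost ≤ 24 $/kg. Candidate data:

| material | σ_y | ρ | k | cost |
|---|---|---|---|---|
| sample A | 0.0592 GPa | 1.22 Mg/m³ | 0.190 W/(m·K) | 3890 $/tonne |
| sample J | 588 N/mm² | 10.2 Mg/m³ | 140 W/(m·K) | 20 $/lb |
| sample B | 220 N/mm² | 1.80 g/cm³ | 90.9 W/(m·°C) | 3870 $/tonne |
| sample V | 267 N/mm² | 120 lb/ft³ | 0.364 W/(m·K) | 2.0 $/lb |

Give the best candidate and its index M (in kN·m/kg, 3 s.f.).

Screen on constraints: k ≥ 0.277 W/(m·K); cost ≤ 24 $/kg. Survivors: sample B, sample V.
After converting to SI:
  sample B: σ_y = 220.0 MPa, ρ = 1800 kg/m³
  sample V: σ_y = 267.0 MPa, ρ = 1922 kg/m³
  sample V: M = 139 kN·m/kg
  sample B: M = 122 kN·m/kg
Highest index: sample V.

sample V, M = 139 kN·m/kg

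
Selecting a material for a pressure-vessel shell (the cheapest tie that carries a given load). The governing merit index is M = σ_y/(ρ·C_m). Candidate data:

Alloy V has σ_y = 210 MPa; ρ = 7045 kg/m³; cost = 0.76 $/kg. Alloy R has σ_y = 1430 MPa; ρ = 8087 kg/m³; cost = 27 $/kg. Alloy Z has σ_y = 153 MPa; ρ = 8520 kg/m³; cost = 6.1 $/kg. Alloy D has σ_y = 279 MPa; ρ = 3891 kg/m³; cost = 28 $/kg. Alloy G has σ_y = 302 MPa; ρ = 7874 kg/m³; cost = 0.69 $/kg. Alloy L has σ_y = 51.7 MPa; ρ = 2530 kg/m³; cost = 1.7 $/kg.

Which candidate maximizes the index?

alloy G

Per-candidate index values:
  alloy G: M = 55.6 kN·m per $
  alloy V: M = 39.2 kN·m per $
  alloy L: M = 12.0 kN·m per $
  alloy R: M = 6.55 kN·m per $
  alloy Z: M = 2.94 kN·m per $
  alloy D: M = 2.56 kN·m per $
Highest index: alloy G.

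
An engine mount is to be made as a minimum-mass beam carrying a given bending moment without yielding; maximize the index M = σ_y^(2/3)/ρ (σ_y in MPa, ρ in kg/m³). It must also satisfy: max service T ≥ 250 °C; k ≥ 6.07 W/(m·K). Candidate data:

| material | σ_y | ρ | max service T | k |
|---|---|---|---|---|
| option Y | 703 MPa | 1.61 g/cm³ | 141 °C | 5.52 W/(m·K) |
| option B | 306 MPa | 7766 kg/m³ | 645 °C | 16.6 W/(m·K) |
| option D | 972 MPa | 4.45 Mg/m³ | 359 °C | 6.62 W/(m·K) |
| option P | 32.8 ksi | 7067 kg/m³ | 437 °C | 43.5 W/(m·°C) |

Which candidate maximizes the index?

Screen on constraints: max service T ≥ 250 °C; k ≥ 6.07 W/(m·K). Survivors: option B, option D, option P.
Putting every candidate on a common basis:
  option B: σ_y = 306.0 MPa, ρ = 7766 kg/m³
  option D: σ_y = 972.0 MPa, ρ = 4450 kg/m³
  option P: σ_y = 226.1 MPa, ρ = 7067 kg/m³
  option D: M = 22.1×10⁻³
  option B: M = 5.85×10⁻³
  option P: M = 5.25×10⁻³
Option D ranks first.

option D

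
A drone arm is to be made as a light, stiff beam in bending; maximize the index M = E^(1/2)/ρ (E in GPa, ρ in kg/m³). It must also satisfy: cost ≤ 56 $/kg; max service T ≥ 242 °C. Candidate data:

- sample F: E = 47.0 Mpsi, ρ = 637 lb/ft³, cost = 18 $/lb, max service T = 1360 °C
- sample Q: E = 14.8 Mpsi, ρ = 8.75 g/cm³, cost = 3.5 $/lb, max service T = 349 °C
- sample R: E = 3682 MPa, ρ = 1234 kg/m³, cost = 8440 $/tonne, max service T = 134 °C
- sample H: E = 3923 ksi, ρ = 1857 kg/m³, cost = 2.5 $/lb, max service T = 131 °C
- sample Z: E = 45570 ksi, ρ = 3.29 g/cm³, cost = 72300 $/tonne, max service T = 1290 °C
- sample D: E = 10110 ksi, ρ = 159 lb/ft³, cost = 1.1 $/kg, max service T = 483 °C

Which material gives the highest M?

Screen on constraints: cost ≤ 56 $/kg; max service T ≥ 242 °C. Survivors: sample F, sample Q, sample D.
Convert each candidate to consistent units, then evaluate M:
  sample F: E = 324.1 GPa, ρ = 10200 kg/m³
  sample Q: E = 102.0 GPa, ρ = 8750 kg/m³
  sample D: E = 69.71 GPa, ρ = 2547 kg/m³
  sample D: M = 3.28×10⁻³
  sample F: M = 1.76×10⁻³
  sample Q: M = 1.15×10⁻³
Sample D ranks first.

sample D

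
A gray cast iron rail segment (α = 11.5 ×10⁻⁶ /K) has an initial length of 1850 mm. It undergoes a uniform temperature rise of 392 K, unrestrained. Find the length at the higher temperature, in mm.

1858.3 mm

ΔL = α·L₀·ΔT = 11.5×10⁻⁶ × 1850 mm × 392.0 K = 8.34 mm.
L = L₀ + ΔL = 1850 + 8.34 = 1858.3 mm.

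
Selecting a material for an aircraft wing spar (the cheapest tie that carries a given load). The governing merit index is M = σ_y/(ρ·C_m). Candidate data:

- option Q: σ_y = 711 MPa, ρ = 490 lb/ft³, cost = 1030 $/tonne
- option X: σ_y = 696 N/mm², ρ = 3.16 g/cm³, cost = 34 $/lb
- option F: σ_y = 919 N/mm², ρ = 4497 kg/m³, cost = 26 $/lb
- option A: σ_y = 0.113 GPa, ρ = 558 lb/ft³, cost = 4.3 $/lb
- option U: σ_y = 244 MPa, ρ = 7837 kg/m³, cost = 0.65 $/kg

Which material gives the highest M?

option Q

Putting every candidate on a common basis:
  option Q: σ_y = 711.0 MPa, ρ = 7849 kg/m³, cost = 1.030 $/kg
  option X: σ_y = 696.0 MPa, ρ = 3160 kg/m³, cost = 74.96 $/kg
  option F: σ_y = 919.0 MPa, ρ = 4497 kg/m³, cost = 57.32 $/kg
  option A: σ_y = 113.0 MPa, ρ = 8938 kg/m³, cost = 9.480 $/kg
  option U: σ_y = 244.0 MPa, ρ = 7837 kg/m³, cost = 0.6500 $/kg
  option Q: M = 87.9 kN·m per $
  option U: M = 47.9 kN·m per $
  option F: M = 3.57 kN·m per $
  option X: M = 2.94 kN·m per $
  option A: M = 1.33 kN·m per $
Highest index: option Q.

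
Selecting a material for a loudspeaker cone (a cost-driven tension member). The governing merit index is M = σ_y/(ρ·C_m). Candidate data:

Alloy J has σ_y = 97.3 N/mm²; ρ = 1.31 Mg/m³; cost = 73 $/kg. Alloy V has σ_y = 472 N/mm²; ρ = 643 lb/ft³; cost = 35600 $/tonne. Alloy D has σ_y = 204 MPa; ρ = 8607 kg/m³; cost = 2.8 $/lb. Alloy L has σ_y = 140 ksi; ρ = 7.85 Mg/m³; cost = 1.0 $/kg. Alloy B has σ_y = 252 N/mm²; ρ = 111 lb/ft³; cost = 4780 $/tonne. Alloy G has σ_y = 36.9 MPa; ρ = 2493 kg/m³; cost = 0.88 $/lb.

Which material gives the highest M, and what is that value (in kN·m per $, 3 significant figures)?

Convert each candidate to consistent units, then evaluate M:
  alloy J: σ_y = 97.30 MPa, ρ = 1310 kg/m³, cost = 73.00 $/kg
  alloy V: σ_y = 472.0 MPa, ρ = 10300 kg/m³, cost = 35.60 $/kg
  alloy D: σ_y = 204.0 MPa, ρ = 8607 kg/m³, cost = 6.173 $/kg
  alloy L: σ_y = 965.3 MPa, ρ = 7850 kg/m³, cost = 1.000 $/kg
  alloy B: σ_y = 252.0 MPa, ρ = 1778 kg/m³, cost = 4.780 $/kg
  alloy G: σ_y = 36.90 MPa, ρ = 2493 kg/m³, cost = 1.940 $/kg
  alloy L: M = 123 kN·m per $
  alloy B: M = 29.7 kN·m per $
  alloy G: M = 7.63 kN·m per $
  alloy D: M = 3.84 kN·m per $
  alloy V: M = 1.29 kN·m per $
  alloy J: M = 1.02 kN·m per $
Alloy L ranks first.

alloy L, M = 123 kN·m per $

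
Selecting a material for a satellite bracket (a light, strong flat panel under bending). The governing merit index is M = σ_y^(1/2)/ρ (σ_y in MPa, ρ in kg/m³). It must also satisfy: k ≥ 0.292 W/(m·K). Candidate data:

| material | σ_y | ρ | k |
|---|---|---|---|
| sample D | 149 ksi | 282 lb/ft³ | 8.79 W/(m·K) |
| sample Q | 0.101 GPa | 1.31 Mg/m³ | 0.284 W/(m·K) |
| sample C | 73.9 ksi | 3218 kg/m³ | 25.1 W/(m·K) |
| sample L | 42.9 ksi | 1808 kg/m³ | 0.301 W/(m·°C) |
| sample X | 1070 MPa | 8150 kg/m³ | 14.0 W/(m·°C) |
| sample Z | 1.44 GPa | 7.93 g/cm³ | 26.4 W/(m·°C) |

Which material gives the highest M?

sample L

Screen on constraints: k ≥ 0.292 W/(m·K). Survivors: sample D, sample C, sample L, sample X, sample Z.
Normalizing units and computing the index:
  sample D: σ_y = 1027 MPa, ρ = 4517 kg/m³
  sample C: σ_y = 509.5 MPa, ρ = 3218 kg/m³
  sample L: σ_y = 295.8 MPa, ρ = 1808 kg/m³
  sample X: σ_y = 1070 MPa, ρ = 8150 kg/m³
  sample Z: σ_y = 1440 MPa, ρ = 7930 kg/m³
  sample L: M = 9.51×10⁻³
  sample D: M = 7.10×10⁻³
  sample C: M = 7.01×10⁻³
  sample Z: M = 4.79×10⁻³
  sample X: M = 4.01×10⁻³
Highest index: sample L.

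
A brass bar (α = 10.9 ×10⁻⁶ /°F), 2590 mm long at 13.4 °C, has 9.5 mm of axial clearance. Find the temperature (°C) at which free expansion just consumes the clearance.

α = 10.9×10⁻⁶/°F × 9/5 = 19.6×10⁻⁶/K.
α·L₀·ΔT = 9.5 mm ⇒ ΔT = 9.5 / (19.6×10⁻⁶ × 2590.0) = 186.9 K.
T = 13.4 + 186.9 = 200.3 °C.

200 °C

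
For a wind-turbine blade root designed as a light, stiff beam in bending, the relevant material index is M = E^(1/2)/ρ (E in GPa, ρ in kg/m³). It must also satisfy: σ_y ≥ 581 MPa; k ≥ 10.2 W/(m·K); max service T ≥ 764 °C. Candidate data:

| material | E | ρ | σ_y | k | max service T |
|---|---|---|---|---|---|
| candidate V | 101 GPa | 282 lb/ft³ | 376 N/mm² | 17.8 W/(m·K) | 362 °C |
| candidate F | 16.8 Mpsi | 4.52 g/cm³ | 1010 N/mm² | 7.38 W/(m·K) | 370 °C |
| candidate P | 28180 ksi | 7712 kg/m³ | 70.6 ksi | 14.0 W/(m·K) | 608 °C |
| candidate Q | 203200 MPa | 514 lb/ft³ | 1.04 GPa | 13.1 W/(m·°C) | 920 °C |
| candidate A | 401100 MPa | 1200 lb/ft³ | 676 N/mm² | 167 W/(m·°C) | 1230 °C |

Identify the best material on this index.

candidate Q

Screen on constraints: σ_y ≥ 581 MPa; k ≥ 10.2 W/(m·K); max service T ≥ 764 °C. Survivors: candidate Q, candidate A.
In SI units:
  candidate Q: E = 203.2 GPa, ρ = 8233 kg/m³
  candidate A: E = 401.1 GPa, ρ = 19220 kg/m³
  candidate Q: M = 1.73×10⁻³
  candidate A: M = 1.04×10⁻³
Candidate Q ranks first.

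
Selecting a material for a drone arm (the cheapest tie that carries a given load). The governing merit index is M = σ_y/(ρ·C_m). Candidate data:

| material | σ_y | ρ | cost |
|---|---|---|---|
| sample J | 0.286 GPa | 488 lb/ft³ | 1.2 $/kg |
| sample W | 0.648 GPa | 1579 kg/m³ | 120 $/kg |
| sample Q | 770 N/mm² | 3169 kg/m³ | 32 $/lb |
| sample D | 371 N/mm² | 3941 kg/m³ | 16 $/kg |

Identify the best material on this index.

sample J

Convert each candidate to consistent units, then evaluate M:
  sample J: σ_y = 286.0 MPa, ρ = 7817 kg/m³, cost = 1.200 $/kg
  sample W: σ_y = 648.0 MPa, ρ = 1579 kg/m³, cost = 120.0 $/kg
  sample Q: σ_y = 770.0 MPa, ρ = 3169 kg/m³, cost = 70.55 $/kg
  sample D: σ_y = 371.0 MPa, ρ = 3941 kg/m³, cost = 16.00 $/kg
  sample J: M = 30.5 kN·m per $
  sample D: M = 5.88 kN·m per $
  sample Q: M = 3.44 kN·m per $
  sample W: M = 3.42 kN·m per $
Sample J ranks first.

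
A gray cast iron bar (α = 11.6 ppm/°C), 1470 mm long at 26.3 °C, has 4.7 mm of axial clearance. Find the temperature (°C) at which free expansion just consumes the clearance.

302 °C

α·L₀·ΔT = 4.7 mm ⇒ ΔT = 4.7 / (11.6×10⁻⁶ × 1470.0) = 275.6 K.
T = 26.3 + 275.6 = 301.9 °C.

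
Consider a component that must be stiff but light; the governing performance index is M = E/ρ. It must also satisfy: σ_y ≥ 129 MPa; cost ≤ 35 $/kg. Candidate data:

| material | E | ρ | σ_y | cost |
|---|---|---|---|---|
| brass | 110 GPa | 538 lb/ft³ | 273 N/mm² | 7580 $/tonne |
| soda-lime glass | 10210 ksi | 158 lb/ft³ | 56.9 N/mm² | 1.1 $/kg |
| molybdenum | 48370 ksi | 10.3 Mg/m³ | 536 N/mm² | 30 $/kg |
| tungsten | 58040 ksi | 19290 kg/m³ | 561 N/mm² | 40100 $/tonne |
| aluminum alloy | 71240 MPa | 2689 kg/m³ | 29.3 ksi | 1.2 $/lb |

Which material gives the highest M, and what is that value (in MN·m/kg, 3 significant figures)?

Screen on constraints: σ_y ≥ 129 MPa; cost ≤ 35 $/kg. Survivors: brass, molybdenum, aluminum alloy.
After converting to SI:
  brass: E = 110.0 GPa, ρ = 8618 kg/m³
  molybdenum: E = 333.5 GPa, ρ = 10300 kg/m³
  aluminum alloy: E = 71.24 GPa, ρ = 2689 kg/m³
  molybdenum: M = 32.4 MN·m/kg
  aluminum alloy: M = 26.5 MN·m/kg
  brass: M = 12.8 MN·m/kg
Highest index: molybdenum.

molybdenum, M = 32.4 MN·m/kg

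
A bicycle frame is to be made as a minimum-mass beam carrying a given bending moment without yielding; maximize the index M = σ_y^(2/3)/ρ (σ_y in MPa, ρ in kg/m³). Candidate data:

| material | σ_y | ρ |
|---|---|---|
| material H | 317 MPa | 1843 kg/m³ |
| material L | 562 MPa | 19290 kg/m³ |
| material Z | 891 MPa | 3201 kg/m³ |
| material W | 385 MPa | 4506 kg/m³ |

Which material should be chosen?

material Z

Per-candidate index values:
  material Z: M = 28.9×10⁻³
  material H: M = 25.2×10⁻³
  material W: M = 11.7×10⁻³
  material L: M = 3.53×10⁻³
Highest index: material Z.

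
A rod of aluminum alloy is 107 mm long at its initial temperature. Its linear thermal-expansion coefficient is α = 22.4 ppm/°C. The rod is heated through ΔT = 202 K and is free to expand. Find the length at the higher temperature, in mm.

ΔL = α·L₀·ΔT = 22.4×10⁻⁶ × 107 mm × 202.0 K = 0.484 mm.
L = L₀ + ΔL = 107 + 0.484 = 107.48 mm.

107.48 mm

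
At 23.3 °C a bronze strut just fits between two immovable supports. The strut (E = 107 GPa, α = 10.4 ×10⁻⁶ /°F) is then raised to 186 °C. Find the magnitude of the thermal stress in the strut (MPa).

α = 10.4×10⁻⁶/°F × 9/5 = 18.7×10⁻⁶/K.
ΔT = 162.7 K. Constrained thermal stress σ = E·α·ΔT = 107.0×10³ MPa × 18.7×10⁻⁶ × 162.7 = 326 MPa (compressive).

326 MPa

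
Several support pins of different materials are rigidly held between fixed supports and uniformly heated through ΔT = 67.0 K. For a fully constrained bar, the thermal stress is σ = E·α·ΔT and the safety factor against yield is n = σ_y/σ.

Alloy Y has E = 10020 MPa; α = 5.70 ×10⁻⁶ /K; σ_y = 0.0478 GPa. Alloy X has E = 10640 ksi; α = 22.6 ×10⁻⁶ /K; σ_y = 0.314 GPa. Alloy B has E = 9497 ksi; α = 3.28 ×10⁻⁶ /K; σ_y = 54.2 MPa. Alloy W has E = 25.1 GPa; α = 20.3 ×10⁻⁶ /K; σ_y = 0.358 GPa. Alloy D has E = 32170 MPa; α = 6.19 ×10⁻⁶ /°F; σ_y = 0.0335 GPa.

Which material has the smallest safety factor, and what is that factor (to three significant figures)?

Converting E to GPa, α to ×10⁻⁶/K, σ_y to MPa, then σ and n for each:
  alloy Y: E = 10.02, α = 5.70, σ_y = 47.80 → σ = 3.83 MPa, n = 12.5
  alloy X: E = 73.36, α = 22.6, σ_y = 314.0 → σ = 111 MPa, n = 2.83
  alloy B: E = 65.48, α = 3.28, σ_y = 54.20 → σ = 14.4 MPa, n = 3.77
  alloy W: E = 25.10, α = 20.3, σ_y = 358.0 → σ = 34.1 MPa, n = 10.5
  alloy D: E = 32.17, α = 11.1, σ_y = 33.50 → σ = 24.0 MPa, n = 1.39
Smallest n: alloy D with n = 1.39.

alloy D, n = 1.39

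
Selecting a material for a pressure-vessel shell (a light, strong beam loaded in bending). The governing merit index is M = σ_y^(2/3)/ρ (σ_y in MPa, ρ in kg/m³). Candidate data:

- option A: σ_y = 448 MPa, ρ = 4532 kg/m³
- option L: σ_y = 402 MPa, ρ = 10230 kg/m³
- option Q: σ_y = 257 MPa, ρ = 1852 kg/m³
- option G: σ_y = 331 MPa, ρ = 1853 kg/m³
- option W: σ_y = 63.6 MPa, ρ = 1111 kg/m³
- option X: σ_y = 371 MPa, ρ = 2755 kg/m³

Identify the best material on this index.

Computing M directly (units already consistent):
  option G: M = 25.8×10⁻³
  option Q: M = 21.8×10⁻³
  option X: M = 18.7×10⁻³
  option W: M = 14.3×10⁻³
  option A: M = 12.9×10⁻³
  option L: M = 5.32×10⁻³
The maximum is for option G.

option G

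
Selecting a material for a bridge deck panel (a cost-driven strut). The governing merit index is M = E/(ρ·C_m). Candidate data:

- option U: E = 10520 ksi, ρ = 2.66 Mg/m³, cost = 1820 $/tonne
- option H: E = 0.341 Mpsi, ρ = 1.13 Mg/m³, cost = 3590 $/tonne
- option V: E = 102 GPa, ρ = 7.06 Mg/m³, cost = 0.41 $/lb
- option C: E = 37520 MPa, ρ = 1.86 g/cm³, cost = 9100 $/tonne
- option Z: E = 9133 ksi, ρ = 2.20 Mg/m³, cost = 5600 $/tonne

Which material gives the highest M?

option V

Normalizing units and computing the index:
  option U: E = 72.53 GPa, ρ = 2660 kg/m³, cost = 1.820 $/kg
  option H: E = 2.351 GPa, ρ = 1130 kg/m³, cost = 3.590 $/kg
  option V: E = 102.0 GPa, ρ = 7060 kg/m³, cost = 0.9039 $/kg
  option C: E = 37.52 GPa, ρ = 1860 kg/m³, cost = 9.100 $/kg
  option Z: E = 62.97 GPa, ρ = 2200 kg/m³, cost = 5.600 $/kg
  option V: M = 16.0 MN·m per $
  option U: M = 15.0 MN·m per $
  option Z: M = 5.11 MN·m per $
  option C: M = 2.22 MN·m per $
  option H: M = 0.580 MN·m per $
Option V ranks first.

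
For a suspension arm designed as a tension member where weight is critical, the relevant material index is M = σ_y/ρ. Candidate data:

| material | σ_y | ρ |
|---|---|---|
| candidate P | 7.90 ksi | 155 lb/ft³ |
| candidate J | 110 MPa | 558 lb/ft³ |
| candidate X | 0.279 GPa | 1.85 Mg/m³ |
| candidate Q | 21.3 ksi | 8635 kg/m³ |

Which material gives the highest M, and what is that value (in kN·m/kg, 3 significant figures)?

candidate X, M = 151 kN·m/kg

Convert each candidate to consistent units, then evaluate M:
  candidate P: σ_y = 54.47 MPa, ρ = 2483 kg/m³
  candidate J: σ_y = 110.0 MPa, ρ = 8938 kg/m³
  candidate X: σ_y = 279.0 MPa, ρ = 1850 kg/m³
  candidate Q: σ_y = 146.9 MPa, ρ = 8635 kg/m³
  candidate X: M = 151 kN·m/kg
  candidate P: M = 21.9 kN·m/kg
  candidate Q: M = 17.0 kN·m/kg
  candidate J: M = 12.3 kN·m/kg
Candidate X has the largest M.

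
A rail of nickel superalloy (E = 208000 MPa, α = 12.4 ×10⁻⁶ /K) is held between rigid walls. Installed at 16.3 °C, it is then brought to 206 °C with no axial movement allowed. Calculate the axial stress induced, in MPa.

489 MPa

E = 208000 MPa = 208.0 GPa.
ΔT = 189.7 K. Constrained thermal stress σ = E·α·ΔT = 208.0×10³ MPa × 12.4×10⁻⁶ × 189.7 = 489 MPa (compressive).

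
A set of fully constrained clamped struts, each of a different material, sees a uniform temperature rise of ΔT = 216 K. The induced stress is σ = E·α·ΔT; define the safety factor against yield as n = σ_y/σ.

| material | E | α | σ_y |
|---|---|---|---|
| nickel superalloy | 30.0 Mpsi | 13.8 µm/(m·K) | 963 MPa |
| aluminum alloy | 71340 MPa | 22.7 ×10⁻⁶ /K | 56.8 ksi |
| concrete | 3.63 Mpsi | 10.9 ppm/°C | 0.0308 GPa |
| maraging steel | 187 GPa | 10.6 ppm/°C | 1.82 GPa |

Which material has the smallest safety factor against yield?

Converting E to GPa, α to ×10⁻⁶/K, σ_y to MPa, then σ and n for each:
  nickel superalloy: E = 206.8, α = 13.8, σ_y = 963.0 → σ = 617 MPa, n = 1.56
  aluminum alloy: E = 71.34, α = 22.7, σ_y = 391.6 → σ = 350 MPa, n = 1.12
  concrete: E = 25.03, α = 10.9, σ_y = 30.80 → σ = 58.9 MPa, n = 0.523
  maraging steel: E = 187.0, α = 10.6, σ_y = 1820 → σ = 428 MPa, n = 4.25
Smallest n: concrete with n = 0.523.

concrete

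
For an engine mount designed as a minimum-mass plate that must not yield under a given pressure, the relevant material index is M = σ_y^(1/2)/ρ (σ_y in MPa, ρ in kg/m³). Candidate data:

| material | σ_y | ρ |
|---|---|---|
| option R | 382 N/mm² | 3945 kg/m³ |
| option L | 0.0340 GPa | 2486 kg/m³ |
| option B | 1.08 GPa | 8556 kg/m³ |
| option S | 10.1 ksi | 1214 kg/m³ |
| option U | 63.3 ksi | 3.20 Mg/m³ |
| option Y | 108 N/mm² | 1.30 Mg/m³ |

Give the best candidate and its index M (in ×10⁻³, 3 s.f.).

In SI units:
  option R: σ_y = 382.0 MPa, ρ = 3945 kg/m³
  option L: σ_y = 34.00 MPa, ρ = 2486 kg/m³
  option B: σ_y = 1080 MPa, ρ = 8556 kg/m³
  option S: σ_y = 69.64 MPa, ρ = 1214 kg/m³
  option U: σ_y = 436.4 MPa, ρ = 3200 kg/m³
  option Y: σ_y = 108.0 MPa, ρ = 1300 kg/m³
  option Y: M = 7.99×10⁻³
  option S: M = 6.87×10⁻³
  option U: M = 6.53×10⁻³
  option R: M = 4.95×10⁻³
  option B: M = 3.84×10⁻³
  option L: M = 2.35×10⁻³
The maximum is for option Y.

option Y, M = 7.99×10⁻³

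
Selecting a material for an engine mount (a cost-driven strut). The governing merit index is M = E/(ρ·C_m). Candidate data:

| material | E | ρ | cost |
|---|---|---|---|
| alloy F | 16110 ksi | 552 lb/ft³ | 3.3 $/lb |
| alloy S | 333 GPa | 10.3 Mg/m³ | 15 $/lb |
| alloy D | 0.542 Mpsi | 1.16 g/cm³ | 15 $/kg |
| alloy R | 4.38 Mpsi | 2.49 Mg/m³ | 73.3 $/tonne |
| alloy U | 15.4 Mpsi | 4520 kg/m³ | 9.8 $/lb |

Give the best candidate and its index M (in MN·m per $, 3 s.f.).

alloy R, M = 165 MN·m per $

Putting every candidate on a common basis:
  alloy F: E = 111.1 GPa, ρ = 8842 kg/m³, cost = 7.275 $/kg
  alloy S: E = 333.0 GPa, ρ = 10300 kg/m³, cost = 33.07 $/kg
  alloy D: E = 3.737 GPa, ρ = 1160 kg/m³, cost = 15.00 $/kg
  alloy R: E = 30.20 GPa, ρ = 2490 kg/m³, cost = 0.07330 $/kg
  alloy U: E = 106.2 GPa, ρ = 4520 kg/m³, cost = 21.60 $/kg
  alloy R: M = 165 MN·m per $
  alloy F: M = 1.73 MN·m per $
  alloy U: M = 1.09 MN·m per $
  alloy S: M = 0.978 MN·m per $
  alloy D: M = 0.215 MN·m per $
Alloy R ranks first.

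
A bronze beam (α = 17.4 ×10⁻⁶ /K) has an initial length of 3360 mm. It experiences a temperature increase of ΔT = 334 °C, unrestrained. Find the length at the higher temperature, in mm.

3379.5 mm

ΔL = α·L₀·ΔT = 17.4×10⁻⁶ × 3360 mm × 334.0 K = 19.5 mm.
L = L₀ + ΔL = 3360 + 19.5 = 3379.5 mm.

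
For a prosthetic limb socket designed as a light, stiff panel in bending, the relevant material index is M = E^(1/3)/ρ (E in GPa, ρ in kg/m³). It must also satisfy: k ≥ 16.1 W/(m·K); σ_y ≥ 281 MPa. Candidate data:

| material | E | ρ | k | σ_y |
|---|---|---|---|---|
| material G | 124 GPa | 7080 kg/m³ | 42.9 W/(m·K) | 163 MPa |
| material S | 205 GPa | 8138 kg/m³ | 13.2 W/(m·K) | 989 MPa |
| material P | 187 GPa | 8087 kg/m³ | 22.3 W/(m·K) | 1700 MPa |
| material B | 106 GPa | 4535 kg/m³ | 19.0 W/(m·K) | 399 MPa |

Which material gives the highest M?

material B

Screen on constraints: k ≥ 16.1 W/(m·K); σ_y ≥ 281 MPa. Survivors: material P, material B.
Per-candidate index values:
  material B: M = 1.04×10⁻³
  material P: M = 0.707×10⁻³
The maximum is for material B.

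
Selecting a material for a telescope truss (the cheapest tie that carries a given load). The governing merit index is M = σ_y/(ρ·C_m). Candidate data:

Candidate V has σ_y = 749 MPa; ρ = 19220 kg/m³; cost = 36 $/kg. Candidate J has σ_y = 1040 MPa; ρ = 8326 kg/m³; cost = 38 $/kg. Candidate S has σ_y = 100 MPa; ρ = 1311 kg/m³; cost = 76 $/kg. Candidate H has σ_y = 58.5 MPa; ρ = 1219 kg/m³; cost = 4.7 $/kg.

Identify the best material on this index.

candidate H

Per-candidate index values:
  candidate H: M = 10.2 kN·m per $
  candidate J: M = 3.29 kN·m per $
  candidate V: M = 1.08 kN·m per $
  candidate S: M = 1.00 kN·m per $
Highest index: candidate H.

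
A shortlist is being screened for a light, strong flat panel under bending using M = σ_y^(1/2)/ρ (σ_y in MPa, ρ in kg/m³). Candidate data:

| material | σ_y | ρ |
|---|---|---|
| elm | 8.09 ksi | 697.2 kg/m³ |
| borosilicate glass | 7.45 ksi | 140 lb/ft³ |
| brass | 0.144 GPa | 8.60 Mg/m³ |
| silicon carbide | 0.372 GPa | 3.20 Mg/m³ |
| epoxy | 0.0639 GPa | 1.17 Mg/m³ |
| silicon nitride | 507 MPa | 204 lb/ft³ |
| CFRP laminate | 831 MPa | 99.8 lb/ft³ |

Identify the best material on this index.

CFRP laminate

After converting to SI:
  elm: σ_y = 55.78 MPa, ρ = 697.2 kg/m³
  borosilicate glass: σ_y = 51.37 MPa, ρ = 2243 kg/m³
  brass: σ_y = 144.0 MPa, ρ = 8600 kg/m³
  silicon carbide: σ_y = 372.0 MPa, ρ = 3200 kg/m³
  epoxy: σ_y = 63.90 MPa, ρ = 1170 kg/m³
  silicon nitride: σ_y = 507.0 MPa, ρ = 3268 kg/m³
  CFRP laminate: σ_y = 831.0 MPa, ρ = 1599 kg/m³
  CFRP laminate: M = 18.0×10⁻³
  elm: M = 10.7×10⁻³
  silicon nitride: M = 6.89×10⁻³
  epoxy: M = 6.83×10⁻³
  silicon carbide: M = 6.03×10⁻³
  borosilicate glass: M = 3.20×10⁻³
  brass: M = 1.40×10⁻³
The maximum is for CFRP laminate.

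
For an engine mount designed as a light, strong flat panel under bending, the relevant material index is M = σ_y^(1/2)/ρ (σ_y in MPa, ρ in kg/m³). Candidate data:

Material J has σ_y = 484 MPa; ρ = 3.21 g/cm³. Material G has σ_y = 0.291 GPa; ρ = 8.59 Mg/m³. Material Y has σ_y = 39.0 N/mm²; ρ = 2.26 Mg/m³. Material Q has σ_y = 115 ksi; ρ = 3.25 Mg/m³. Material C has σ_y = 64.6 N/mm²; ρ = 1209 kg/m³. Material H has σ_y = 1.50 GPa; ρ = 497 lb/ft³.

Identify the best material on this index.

In SI units:
  material J: σ_y = 484.0 MPa, ρ = 3210 kg/m³
  material G: σ_y = 291.0 MPa, ρ = 8590 kg/m³
  material Y: σ_y = 39.00 MPa, ρ = 2260 kg/m³
  material Q: σ_y = 792.9 MPa, ρ = 3250 kg/m³
  material C: σ_y = 64.60 MPa, ρ = 1209 kg/m³
  material H: σ_y = 1500 MPa, ρ = 7961 kg/m³
  material Q: M = 8.66×10⁻³
  material J: M = 6.85×10⁻³
  material C: M = 6.65×10⁻³
  material H: M = 4.86×10⁻³
  material Y: M = 2.76×10⁻³
  material G: M = 1.99×10⁻³
Material Q ranks first.

material Q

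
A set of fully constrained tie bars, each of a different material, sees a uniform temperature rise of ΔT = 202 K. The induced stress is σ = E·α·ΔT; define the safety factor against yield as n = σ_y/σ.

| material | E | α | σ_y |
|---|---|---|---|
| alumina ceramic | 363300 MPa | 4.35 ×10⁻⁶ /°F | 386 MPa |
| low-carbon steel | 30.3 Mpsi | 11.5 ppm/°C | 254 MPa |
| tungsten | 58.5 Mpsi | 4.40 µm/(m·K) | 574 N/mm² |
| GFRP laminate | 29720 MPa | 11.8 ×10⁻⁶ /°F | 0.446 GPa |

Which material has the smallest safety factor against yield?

Converting E to GPa, α to ×10⁻⁶/K, σ_y to MPa, then σ and n for each:
  alumina ceramic: E = 363.3, α = 7.83, σ_y = 386.0 → σ = 575 MPa, n = 0.672
  low-carbon steel: E = 208.9, α = 11.5, σ_y = 254.0 → σ = 485 MPa, n = 0.523
  tungsten: E = 403.3, α = 4.40, σ_y = 574.0 → σ = 358 MPa, n = 1.60
  GFRP laminate: E = 29.72, α = 21.2, σ_y = 446.0 → σ = 128 MPa, n = 3.50
Smallest n: low-carbon steel with n = 0.523.

low-carbon steel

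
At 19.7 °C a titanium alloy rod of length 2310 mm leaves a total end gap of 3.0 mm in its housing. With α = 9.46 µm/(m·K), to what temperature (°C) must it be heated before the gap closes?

α·L₀·ΔT = 3.0 mm ⇒ ΔT = 3.0 / (9.46×10⁻⁶ × 2310.0) = 137.3 K.
T = 19.7 + 137.3 = 157.0 °C.

157 °C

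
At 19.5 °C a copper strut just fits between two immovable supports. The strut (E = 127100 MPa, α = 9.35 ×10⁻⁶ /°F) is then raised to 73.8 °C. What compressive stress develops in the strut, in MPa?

E = 127100 MPa = 127.1 GPa.
α = 9.35×10⁻⁶/°F × 9/5 = 16.8×10⁻⁶/K.
ΔT = 54.30 K. Constrained thermal stress σ = E·α·ΔT = 127.1×10³ MPa × 16.8×10⁻⁶ × 54.30 = 116 MPa (compressive).

116 MPa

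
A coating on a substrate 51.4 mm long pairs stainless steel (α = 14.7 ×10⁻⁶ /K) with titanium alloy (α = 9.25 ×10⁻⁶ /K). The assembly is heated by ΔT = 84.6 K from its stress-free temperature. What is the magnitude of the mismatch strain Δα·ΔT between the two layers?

4.61×10⁻⁴

Δα = |14.7 − 9.25|×10⁻⁶/K = 5.45×10⁻⁶/K.
Mismatch strain = Δα·ΔT = 5.45×10⁻⁶ × 84.6 = 4.61×10⁻⁴.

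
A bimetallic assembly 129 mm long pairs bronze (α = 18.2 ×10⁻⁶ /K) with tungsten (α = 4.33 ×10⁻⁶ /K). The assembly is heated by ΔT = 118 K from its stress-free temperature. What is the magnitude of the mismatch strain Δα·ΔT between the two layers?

1.64×10⁻³

Δα = |18.2 − 4.33|×10⁻⁶/K = 13.9×10⁻⁶/K.
Mismatch strain = Δα·ΔT = 13.9×10⁻⁶ × 118.0 = 1.64×10⁻³.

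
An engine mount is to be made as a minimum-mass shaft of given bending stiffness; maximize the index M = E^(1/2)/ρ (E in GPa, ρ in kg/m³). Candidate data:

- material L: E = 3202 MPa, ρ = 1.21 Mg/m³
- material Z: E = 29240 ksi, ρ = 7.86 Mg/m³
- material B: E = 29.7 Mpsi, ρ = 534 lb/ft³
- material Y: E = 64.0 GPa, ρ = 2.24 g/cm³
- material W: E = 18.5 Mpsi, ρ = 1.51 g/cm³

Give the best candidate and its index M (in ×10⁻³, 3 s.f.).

After converting to SI:
  material L: E = 3.202 GPa, ρ = 1210 kg/m³
  material Z: E = 201.6 GPa, ρ = 7860 kg/m³
  material B: E = 204.8 GPa, ρ = 8554 kg/m³
  material Y: E = 64.00 GPa, ρ = 2240 kg/m³
  material W: E = 127.6 GPa, ρ = 1510 kg/m³
  material W: M = 7.48×10⁻³
  material Y: M = 3.57×10⁻³
  material Z: M = 1.81×10⁻³
  material B: M = 1.67×10⁻³
  material L: M = 1.48×10⁻³
Highest index: material W.

material W, M = 7.48×10⁻³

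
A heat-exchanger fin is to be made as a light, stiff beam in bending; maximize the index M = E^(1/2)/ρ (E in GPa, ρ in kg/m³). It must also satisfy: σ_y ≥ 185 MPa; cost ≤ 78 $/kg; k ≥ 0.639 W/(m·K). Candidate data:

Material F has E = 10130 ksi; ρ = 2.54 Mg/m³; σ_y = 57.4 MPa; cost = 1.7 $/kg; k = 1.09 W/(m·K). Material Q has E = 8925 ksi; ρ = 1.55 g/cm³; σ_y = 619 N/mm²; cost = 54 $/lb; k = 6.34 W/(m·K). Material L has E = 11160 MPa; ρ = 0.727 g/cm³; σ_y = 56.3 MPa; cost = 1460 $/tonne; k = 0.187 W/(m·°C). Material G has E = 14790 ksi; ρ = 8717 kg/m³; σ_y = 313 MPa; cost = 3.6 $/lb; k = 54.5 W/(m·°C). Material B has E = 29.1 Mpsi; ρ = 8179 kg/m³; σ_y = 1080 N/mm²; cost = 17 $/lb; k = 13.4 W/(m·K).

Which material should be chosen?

material B

Screen on constraints: σ_y ≥ 185 MPa; cost ≤ 78 $/kg; k ≥ 0.639 W/(m·K). Survivors: material G, material B.
Putting every candidate on a common basis:
  material G: E = 102.0 GPa, ρ = 8717 kg/m³
  material B: E = 200.6 GPa, ρ = 8179 kg/m³
  material B: M = 1.73×10⁻³
  material G: M = 1.16×10⁻³
The maximum is for material B.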